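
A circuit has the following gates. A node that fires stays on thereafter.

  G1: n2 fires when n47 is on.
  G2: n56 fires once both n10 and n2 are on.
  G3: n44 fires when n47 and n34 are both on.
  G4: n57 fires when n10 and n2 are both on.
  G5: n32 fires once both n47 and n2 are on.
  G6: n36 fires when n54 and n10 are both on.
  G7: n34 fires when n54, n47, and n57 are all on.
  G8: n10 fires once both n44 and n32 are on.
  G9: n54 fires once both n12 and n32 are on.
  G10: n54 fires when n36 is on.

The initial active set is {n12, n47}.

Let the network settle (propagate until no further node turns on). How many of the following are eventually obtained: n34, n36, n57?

n34 would need n54, n47, and n57 (G7), but n57 never turns on.
n36 would need n54 and n10 (G6), but n10 never turns on.
n57 would need n10 and n2 (G4), but n10 never turns on.
None of the 3 are reached.

0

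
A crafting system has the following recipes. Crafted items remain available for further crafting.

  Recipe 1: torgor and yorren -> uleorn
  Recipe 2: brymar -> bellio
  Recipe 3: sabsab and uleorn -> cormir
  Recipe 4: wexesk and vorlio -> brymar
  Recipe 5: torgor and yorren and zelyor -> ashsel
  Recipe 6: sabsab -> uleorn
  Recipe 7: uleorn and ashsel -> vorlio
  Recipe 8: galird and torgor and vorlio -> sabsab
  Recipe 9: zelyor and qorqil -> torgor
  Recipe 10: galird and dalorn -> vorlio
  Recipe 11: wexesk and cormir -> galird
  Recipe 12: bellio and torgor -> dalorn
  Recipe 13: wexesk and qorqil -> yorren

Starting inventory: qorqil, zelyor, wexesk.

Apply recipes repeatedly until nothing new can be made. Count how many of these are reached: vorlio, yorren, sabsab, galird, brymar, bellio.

4

wexesk and qorqil -> yorren (Recipe 13).
Using Recipe 9, zelyor and qorqil make torgor.
torgor and yorren and zelyor -> ashsel (Recipe 5).
torgor and yorren -> uleorn (Recipe 1).
uleorn and ashsel -> vorlio (Recipe 7).
Using Recipe 4, wexesk and vorlio make brymar.
Using Recipe 2, brymar makes bellio.
vorlio: reached.
yorren: reached.
sabsab would need galird, torgor, and vorlio (Recipe 8), but galird is never obtained.
galird would need wexesk and cormir (Recipe 11), but cormir is never obtained.
brymar: reached.
bellio: reached.
Reached: vorlio, yorren, brymar, and bellio — 4 of the 6.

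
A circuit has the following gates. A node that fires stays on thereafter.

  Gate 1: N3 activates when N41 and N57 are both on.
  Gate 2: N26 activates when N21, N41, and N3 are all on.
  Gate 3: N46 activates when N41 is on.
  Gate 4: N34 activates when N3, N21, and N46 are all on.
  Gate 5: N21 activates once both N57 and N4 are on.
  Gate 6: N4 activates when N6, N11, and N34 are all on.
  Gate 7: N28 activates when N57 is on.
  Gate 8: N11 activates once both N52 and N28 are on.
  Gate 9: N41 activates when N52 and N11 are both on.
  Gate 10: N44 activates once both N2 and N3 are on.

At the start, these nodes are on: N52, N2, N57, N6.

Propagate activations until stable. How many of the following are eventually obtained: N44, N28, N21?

2

N57 is on, so N28 activates (Gate 7).
Gate 8: N52 and N28 on → N11 on.
N52 and N11 are on, so N41 activates (Gate 9).
N41 and N57 are on, so N3 activates (Gate 1).
N2 and N3 are on, so N44 activates (Gate 10).
N44: reached.
N28: reached.
N21 would need N57 and N4 (Gate 5), but N4 never turns on.
Reached: N44 and N28 — 2 of the 3.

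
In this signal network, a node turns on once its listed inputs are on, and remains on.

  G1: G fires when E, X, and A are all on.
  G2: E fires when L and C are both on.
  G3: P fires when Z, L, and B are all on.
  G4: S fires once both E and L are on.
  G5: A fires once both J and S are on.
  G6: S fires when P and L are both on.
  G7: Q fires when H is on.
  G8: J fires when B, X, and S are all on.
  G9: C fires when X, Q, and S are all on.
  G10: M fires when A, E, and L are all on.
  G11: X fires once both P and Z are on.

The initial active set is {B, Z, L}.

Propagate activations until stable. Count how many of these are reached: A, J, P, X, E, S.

5

Z, L, and B are on, so P fires (G3).
G11: P and Z on → X on.
P and L are on, so S fires (G6).
B, X, and S are on, so J fires (G8).
J and S are on, so A fires (G5).
A: reached.
J: reached.
P: reached.
X: reached.
E would need L and C (G2), but C never turns on.
S: reached.
Reached: A, J, P, X, and S — 5 of the 6.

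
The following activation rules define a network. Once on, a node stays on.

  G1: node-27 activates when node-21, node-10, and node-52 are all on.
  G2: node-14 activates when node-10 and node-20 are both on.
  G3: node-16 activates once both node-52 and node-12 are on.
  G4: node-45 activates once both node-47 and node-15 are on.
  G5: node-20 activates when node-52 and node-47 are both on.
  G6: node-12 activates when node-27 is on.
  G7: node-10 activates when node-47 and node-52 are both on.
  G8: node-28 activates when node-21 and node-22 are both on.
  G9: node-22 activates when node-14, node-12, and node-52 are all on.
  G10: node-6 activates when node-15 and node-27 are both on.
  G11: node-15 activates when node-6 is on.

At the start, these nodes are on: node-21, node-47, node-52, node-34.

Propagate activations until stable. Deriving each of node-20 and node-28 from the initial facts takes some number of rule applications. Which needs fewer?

node-20

node-20: node-52 and node-47 are on, so node-20 activates (G5). [1 rule application]
node-28: node-47 and node-52 are on, so node-10 activates (G7). G5: node-52 and node-47 on → node-20 on. G2: node-10 and node-20 on → node-14 on. G1: node-21, node-10, and node-52 on → node-27 on. G6: node-27 on → node-12 on. node-14, node-12, and node-52 are on, so node-22 activates (G9). node-21 and node-22 are on, so node-28 activates (G8). [7 rule applications]
node-20 needs fewer.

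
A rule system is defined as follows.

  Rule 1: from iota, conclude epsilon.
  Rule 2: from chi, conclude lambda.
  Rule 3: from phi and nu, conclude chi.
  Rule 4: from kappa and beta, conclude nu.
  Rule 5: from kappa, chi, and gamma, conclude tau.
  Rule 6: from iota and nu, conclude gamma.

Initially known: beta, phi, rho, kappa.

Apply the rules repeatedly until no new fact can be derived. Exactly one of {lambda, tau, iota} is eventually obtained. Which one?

From kappa and beta, Rule 4 gives nu.
From phi and nu, Rule 3 gives chi.
chi holds, so lambda follows (Rule 2).
No rule produces iota, and it is not given. tau would need kappa, chi, and gamma (Rule 5), but gamma is never established.

lambda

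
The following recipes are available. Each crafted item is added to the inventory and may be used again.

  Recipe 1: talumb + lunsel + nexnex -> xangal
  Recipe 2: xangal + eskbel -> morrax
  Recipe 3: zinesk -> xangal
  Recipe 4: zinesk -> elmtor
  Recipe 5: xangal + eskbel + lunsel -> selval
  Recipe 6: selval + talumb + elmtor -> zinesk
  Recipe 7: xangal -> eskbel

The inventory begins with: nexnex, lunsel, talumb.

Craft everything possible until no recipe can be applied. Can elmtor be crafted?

No

elmtor would need zinesk (Recipe 4), but zinesk is never obtained.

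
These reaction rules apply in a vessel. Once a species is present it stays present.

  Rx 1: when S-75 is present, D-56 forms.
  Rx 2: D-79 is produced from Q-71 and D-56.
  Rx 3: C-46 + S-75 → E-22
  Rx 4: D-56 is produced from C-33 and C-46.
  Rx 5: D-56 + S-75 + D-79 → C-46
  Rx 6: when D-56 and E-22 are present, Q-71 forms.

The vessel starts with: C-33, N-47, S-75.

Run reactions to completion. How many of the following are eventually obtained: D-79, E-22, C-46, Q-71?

D-79 would need Q-71 and D-56 (Rx 2), but Q-71 never forms.
E-22 would need C-46 and S-75 (Rx 3), but C-46 never forms.
C-46 would need D-56, S-75, and D-79 (Rx 5), but D-79 never forms.
Q-71 would need D-56 and E-22 (Rx 6), but E-22 never forms.
None of the 4 are reached.

0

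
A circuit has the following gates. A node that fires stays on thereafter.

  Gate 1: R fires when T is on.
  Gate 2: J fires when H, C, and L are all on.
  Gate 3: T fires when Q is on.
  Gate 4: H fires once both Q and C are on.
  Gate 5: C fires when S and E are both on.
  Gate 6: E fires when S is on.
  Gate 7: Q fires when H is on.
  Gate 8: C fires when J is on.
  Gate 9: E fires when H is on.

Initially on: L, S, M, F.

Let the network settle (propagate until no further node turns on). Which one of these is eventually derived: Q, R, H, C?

C

S is on, so E fires (Gate 6).
S and E are on, so C fires (Gate 5).
R would need T (Gate 1), but T never turns on. H would need Q and C (Gate 4), but Q never turns on. Q would need H (Gate 7), but H never turns on.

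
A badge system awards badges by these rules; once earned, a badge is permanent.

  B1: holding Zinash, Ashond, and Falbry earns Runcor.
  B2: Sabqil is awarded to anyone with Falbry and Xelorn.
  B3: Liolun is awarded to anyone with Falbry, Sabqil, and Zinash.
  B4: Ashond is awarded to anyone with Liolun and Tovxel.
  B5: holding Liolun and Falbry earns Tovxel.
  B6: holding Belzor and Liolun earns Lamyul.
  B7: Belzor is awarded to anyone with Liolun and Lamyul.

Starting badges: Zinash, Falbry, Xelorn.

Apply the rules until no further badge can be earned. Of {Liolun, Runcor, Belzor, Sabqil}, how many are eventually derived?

With Falbry and Xelorn, Sabqil is earned (B2).
With Falbry, Sabqil, and Zinash, Liolun is earned (B3).
With Liolun and Falbry, Tovxel is earned (B5).
With Liolun and Tovxel, Ashond is earned (B4).
With Zinash, Ashond, and Falbry, Runcor is earned (B1).
Liolun: reached.
Runcor: reached.
Belzor would need Liolun and Lamyul (B7), but Lamyul is never earned.
Sabqil: reached.
Reached: Liolun, Runcor, and Sabqil — 3 of the 4.

3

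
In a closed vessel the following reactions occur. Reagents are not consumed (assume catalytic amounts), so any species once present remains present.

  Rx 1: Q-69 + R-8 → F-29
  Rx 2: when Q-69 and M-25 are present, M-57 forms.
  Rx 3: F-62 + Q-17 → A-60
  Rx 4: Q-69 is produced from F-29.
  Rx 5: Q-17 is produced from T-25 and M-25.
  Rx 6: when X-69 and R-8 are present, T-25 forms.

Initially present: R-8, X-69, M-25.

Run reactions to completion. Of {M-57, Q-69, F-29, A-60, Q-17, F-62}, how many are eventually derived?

X-69 and R-8 present → T-25 forms (Rx 6).
T-25 and M-25 present → Q-17 forms (Rx 5).
M-57 would need Q-69 and M-25 (Rx 2), but Q-69 never forms.
Q-69 would need F-29 (Rx 4), but F-29 never forms.
F-29 would need Q-69 and R-8 (Rx 1), but Q-69 never forms.
A-60 would need F-62 and Q-17 (Rx 3), but F-62 never forms.
Q-17: reached.
No rule produces F-62, and it is not given.
Reached: Q-17 — 1 of the 6.

1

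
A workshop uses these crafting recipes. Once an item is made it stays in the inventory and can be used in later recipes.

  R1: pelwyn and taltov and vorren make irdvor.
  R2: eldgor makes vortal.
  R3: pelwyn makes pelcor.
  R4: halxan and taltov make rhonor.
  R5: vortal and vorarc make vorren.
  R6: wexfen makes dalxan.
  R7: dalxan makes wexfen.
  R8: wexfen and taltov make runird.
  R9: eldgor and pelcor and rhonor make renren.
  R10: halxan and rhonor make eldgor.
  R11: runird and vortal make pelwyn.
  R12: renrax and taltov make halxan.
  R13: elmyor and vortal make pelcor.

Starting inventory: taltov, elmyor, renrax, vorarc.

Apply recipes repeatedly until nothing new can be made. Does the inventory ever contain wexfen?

wexfen would need dalxan (R7), but dalxan is never obtained.

No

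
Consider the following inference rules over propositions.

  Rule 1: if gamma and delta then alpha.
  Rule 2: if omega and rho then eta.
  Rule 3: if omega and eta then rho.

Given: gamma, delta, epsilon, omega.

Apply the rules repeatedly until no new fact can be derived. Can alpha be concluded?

Yes

From gamma and delta, Rule 1 gives alpha.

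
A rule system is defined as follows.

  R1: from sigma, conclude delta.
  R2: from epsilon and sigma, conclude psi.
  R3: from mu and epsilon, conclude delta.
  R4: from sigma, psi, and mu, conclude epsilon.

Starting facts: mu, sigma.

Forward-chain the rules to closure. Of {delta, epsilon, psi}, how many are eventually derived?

1

From sigma, R1 gives delta.
delta: reached.
epsilon would need sigma, psi, and mu (R4), but psi is never established.
psi would need epsilon and sigma (R2), but epsilon is never established.
Reached: delta — 1 of the 3.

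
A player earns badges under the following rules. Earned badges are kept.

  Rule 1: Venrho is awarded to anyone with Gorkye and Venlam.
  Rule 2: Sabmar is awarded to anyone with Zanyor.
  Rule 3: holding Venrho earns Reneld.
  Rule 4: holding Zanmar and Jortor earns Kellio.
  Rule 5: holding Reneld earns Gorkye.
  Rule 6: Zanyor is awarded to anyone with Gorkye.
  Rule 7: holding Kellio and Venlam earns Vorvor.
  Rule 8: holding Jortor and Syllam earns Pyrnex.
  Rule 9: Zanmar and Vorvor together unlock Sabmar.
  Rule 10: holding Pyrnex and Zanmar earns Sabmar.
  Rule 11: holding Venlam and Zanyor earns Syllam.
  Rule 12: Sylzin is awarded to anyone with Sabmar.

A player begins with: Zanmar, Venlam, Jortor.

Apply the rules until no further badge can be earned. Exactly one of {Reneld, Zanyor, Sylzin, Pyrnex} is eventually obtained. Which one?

Sylzin

With Zanmar and Jortor, Kellio is earned (Rule 4).
With Kellio and Venlam, Vorvor is earned (Rule 7).
With Zanmar and Vorvor, Sabmar is earned (Rule 9).
With Sabmar, Sylzin is earned (Rule 12).
Reneld would need Venrho (Rule 3), but Venrho is never earned. Zanyor would need Gorkye (Rule 6), but Gorkye is never earned. Pyrnex would need Jortor and Syllam (Rule 8), but Syllam is never earned.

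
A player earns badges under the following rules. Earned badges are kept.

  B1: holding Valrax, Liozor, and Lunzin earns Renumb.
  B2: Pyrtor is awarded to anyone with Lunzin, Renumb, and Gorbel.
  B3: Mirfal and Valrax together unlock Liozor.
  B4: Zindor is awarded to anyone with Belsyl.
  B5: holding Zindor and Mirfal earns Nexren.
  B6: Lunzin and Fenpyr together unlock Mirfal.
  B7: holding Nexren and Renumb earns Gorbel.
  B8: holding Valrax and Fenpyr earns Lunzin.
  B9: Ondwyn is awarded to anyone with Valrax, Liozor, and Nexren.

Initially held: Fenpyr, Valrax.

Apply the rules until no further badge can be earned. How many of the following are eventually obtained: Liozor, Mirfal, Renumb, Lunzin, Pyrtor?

With Valrax and Fenpyr, Lunzin is earned (B8).
With Lunzin and Fenpyr, Mirfal is earned (B6).
With Mirfal and Valrax, Liozor is earned (B3).
With Valrax, Liozor, and Lunzin, Renumb is earned (B1).
Liozor: reached.
Mirfal: reached.
Renumb: reached.
Lunzin: reached.
Pyrtor would need Lunzin, Renumb, and Gorbel (B2), but Gorbel is never earned.
Reached: Liozor, Mirfal, Renumb, and Lunzin — 4 of the 5.

4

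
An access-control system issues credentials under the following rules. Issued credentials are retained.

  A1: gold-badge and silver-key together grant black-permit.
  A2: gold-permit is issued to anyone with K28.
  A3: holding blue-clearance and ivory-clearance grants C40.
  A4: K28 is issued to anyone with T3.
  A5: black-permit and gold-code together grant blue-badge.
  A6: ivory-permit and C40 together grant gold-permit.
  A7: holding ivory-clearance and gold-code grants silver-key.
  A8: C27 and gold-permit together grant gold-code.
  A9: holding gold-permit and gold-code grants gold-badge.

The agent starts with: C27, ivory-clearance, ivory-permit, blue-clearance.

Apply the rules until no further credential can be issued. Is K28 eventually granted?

K28 would need T3 (A4), but T3 is never granted.

No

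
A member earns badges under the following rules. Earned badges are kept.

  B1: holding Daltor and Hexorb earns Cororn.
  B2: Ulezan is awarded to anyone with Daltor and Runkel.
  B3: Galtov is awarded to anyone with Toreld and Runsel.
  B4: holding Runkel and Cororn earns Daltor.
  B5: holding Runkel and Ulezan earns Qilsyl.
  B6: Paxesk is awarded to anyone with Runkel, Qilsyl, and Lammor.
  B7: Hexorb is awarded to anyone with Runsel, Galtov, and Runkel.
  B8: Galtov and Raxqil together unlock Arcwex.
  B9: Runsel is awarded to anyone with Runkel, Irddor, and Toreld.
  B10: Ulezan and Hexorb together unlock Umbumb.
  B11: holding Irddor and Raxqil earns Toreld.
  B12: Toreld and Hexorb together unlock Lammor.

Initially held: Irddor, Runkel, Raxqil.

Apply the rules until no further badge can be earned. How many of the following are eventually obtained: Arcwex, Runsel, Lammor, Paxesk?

3

With Irddor and Raxqil, Toreld is earned (B11).
With Runkel, Irddor, and Toreld, Runsel is earned (B9).
With Toreld and Runsel, Galtov is earned (B3).
With Galtov and Raxqil, Arcwex is earned (B8).
With Runsel, Galtov, and Runkel, Hexorb is earned (B7).
With Toreld and Hexorb, Lammor is earned (B12).
Arcwex: reached.
Runsel: reached.
Lammor: reached.
Paxesk would need Runkel, Qilsyl, and Lammor (B6), but Qilsyl is never earned.
Reached: Arcwex, Runsel, and Lammor — 3 of the 4.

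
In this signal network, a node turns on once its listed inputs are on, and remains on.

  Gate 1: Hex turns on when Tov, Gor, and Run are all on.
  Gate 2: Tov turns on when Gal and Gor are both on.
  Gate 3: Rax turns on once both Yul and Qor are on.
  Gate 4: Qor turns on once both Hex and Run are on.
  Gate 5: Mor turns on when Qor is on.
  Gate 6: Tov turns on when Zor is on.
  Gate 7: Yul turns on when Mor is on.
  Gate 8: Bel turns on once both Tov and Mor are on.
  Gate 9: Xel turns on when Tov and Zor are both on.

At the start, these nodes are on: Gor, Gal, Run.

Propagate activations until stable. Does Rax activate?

Gal and Gor are on, so Tov turns on (Gate 2).
Tov, Gor, and Run are on, so Hex turns on (Gate 1).
Gate 4: Hex and Run on → Qor on.
Qor is on, so Mor turns on (Gate 5).
Gate 7: Mor on → Yul on.
Gate 3: Yul and Qor on → Rax on.

Yes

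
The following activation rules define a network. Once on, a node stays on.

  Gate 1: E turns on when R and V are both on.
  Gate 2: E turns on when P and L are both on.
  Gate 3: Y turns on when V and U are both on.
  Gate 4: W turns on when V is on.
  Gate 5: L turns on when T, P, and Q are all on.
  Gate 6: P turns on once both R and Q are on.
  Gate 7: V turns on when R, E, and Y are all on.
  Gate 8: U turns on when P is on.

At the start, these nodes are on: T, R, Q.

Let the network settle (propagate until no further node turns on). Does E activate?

R and Q are on, so P turns on (Gate 6).
T, P, and Q are on, so L turns on (Gate 5).
Gate 2: P and L on → E on.

Yes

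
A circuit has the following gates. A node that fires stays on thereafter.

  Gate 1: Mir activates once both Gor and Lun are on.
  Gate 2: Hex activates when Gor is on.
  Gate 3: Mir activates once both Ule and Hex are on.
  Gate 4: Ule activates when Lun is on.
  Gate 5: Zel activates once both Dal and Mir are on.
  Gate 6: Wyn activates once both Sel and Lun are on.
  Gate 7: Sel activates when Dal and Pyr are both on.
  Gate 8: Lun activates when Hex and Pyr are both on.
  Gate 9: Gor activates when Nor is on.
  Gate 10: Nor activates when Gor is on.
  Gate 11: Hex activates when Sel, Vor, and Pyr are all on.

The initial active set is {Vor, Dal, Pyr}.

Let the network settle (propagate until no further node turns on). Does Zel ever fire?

Dal and Pyr are on, so Sel activates (Gate 7).
Sel, Vor, and Pyr are on, so Hex activates (Gate 11).
Hex and Pyr are on, so Lun activates (Gate 8).
Lun is on, so Ule activates (Gate 4).
Gate 3: Ule and Hex on → Mir on.
Dal and Mir are on, so Zel activates (Gate 5).

Yes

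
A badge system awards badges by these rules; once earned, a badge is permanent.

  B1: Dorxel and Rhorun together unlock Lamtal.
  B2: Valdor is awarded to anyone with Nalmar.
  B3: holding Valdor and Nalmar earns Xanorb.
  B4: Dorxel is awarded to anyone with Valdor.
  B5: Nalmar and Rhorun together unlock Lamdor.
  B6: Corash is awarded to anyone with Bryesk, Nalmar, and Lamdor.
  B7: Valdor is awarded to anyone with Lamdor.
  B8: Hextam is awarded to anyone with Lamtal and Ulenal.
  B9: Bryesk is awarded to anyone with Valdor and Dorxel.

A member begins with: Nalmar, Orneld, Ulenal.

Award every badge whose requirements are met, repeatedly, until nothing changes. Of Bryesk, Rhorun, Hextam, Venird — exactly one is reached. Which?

Bryesk

With Nalmar, Valdor is earned (B2).
With Valdor, Dorxel is earned (B4).
With Valdor and Dorxel, Bryesk is earned (B9).
No rule produces Venird, and it is not given. No rule produces Rhorun, and it is not given. Hextam would need Lamtal and Ulenal (B8), but Lamtal is never earned.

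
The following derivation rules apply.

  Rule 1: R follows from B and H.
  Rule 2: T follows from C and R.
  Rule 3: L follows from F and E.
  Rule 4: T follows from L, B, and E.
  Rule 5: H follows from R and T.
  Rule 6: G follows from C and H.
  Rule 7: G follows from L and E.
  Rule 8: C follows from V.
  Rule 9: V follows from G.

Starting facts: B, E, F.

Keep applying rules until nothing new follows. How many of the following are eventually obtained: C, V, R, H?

2

From F and E, Rule 3 gives L.
L and E hold, so G follows (Rule 7).
From G, Rule 9 gives V.
V holds, so C follows (Rule 8).
C: reached.
V: reached.
R would need B and H (Rule 1), but H is never established.
H would need R and T (Rule 5), but R is never established.
Reached: C and V — 2 of the 4.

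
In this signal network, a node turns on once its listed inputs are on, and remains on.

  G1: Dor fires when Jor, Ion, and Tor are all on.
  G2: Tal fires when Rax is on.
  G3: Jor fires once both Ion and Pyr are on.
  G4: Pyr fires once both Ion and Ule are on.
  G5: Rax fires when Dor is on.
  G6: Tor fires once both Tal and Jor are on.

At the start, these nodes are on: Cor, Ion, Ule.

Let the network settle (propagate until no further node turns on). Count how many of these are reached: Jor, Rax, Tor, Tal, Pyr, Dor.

2

G4: Ion and Ule on → Pyr on.
Ion and Pyr are on, so Jor fires (G3).
Jor: reached.
Rax would need Dor (G5), but Dor never turns on.
Tor would need Tal and Jor (G6), but Tal never turns on.
Tal would need Rax (G2), but Rax never turns on.
Pyr: reached.
Dor would need Jor, Ion, and Tor (G1), but Tor never turns on.
Reached: Jor and Pyr — 2 of the 6.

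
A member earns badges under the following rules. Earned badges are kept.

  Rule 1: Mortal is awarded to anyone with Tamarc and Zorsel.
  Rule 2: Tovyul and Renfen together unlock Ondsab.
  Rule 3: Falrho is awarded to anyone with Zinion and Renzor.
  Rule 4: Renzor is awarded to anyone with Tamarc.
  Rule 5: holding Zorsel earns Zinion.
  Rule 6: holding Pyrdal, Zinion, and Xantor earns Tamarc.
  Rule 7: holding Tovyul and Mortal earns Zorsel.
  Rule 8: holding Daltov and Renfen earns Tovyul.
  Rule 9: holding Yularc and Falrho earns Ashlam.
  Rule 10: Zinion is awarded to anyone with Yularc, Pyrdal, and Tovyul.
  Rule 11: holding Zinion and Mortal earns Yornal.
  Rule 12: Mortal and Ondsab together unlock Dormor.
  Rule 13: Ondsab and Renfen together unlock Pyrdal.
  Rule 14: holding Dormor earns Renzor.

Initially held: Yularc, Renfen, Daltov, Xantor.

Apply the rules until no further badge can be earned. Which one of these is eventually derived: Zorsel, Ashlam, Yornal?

With Daltov and Renfen, Tovyul is earned (Rule 8).
With Tovyul and Renfen, Ondsab is earned (Rule 2).
With Ondsab and Renfen, Pyrdal is earned (Rule 13).
With Yularc, Pyrdal, and Tovyul, Zinion is earned (Rule 10).
With Pyrdal, Zinion, and Xantor, Tamarc is earned (Rule 6).
With Tamarc, Renzor is earned (Rule 4).
With Zinion and Renzor, Falrho is earned (Rule 3).
With Yularc and Falrho, Ashlam is earned (Rule 9).
Yornal would need Zinion and Mortal (Rule 11), but Mortal is never earned. Zorsel would need Tovyul and Mortal (Rule 7), but Mortal is never earned.

Ashlam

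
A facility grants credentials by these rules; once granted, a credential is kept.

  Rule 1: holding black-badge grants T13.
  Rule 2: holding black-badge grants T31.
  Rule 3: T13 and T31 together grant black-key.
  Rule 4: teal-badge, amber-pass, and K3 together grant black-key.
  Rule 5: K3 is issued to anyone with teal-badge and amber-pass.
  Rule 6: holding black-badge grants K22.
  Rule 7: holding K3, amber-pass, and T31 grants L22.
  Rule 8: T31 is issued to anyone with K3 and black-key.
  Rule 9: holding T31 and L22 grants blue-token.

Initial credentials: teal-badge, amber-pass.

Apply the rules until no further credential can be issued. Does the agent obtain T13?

No

T13 would need black-badge (Rule 1), but black-badge is never granted.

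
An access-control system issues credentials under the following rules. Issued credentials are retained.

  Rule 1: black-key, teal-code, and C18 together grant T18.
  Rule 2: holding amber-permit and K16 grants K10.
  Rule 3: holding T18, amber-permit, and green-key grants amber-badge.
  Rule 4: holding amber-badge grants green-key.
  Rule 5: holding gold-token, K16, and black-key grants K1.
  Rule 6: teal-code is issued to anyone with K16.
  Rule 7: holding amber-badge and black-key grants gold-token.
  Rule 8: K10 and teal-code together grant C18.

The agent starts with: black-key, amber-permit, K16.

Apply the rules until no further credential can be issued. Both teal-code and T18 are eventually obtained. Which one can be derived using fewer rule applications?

teal-code

teal-code: Holding K16 grants teal-code (Rule 6). [1 rule application]
T18: Holding amber-permit and K16 grants K10 (Rule 2). Holding K16 grants teal-code (Rule 6). Holding K10 and teal-code grants C18 (Rule 8). Holding black-key, teal-code, and C18 grants T18 (Rule 1). [4 rule applications]
teal-code needs fewer.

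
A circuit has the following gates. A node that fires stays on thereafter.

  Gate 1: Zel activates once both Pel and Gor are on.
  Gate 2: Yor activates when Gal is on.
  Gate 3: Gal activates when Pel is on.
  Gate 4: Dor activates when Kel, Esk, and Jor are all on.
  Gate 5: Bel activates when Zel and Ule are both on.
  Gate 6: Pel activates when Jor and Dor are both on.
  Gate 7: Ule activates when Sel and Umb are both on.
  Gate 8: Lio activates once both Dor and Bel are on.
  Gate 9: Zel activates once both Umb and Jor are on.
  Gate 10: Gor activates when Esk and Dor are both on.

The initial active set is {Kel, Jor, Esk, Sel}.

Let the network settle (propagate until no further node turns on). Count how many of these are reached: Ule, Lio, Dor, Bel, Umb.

1

Gate 4: Kel, Esk, and Jor on → Dor on.
Ule would need Sel and Umb (Gate 7), but Umb never turns on.
Lio would need Dor and Bel (Gate 8), but Bel never turns on.
Dor: reached.
Bel would need Zel and Ule (Gate 5), but Ule never turns on.
No rule produces Umb, and it is not given.
Reached: Dor — 1 of the 5.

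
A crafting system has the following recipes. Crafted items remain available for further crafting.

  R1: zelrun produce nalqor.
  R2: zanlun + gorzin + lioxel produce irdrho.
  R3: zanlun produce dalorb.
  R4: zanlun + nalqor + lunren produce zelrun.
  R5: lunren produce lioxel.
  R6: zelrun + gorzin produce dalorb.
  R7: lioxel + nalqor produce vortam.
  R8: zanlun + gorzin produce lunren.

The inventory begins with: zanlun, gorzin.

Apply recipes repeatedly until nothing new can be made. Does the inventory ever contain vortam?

No

vortam would need lioxel and nalqor (R7), but nalqor is never obtained.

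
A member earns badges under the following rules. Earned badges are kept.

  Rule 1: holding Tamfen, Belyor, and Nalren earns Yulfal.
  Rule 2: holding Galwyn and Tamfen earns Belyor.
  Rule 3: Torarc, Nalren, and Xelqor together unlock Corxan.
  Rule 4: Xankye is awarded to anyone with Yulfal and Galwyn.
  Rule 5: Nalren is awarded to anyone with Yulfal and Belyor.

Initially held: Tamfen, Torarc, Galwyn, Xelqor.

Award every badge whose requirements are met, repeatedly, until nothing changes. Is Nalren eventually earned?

Nalren would need Yulfal and Belyor (Rule 5), but Yulfal is never earned.

No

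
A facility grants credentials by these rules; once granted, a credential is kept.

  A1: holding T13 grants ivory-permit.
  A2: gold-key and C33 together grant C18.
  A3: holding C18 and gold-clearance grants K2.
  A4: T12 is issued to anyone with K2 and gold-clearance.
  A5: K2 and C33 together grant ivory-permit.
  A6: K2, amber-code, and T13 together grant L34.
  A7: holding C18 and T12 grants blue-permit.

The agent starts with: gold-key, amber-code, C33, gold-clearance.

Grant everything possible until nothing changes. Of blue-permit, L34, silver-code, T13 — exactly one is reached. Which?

Holding gold-key and C33 grants C18 (A2).
Holding C18 and gold-clearance grants K2 (A3).
Holding K2 and gold-clearance grants T12 (A4).
Holding C18 and T12 grants blue-permit (A7).
L34 would need K2, amber-code, and T13 (A6), but T13 is never granted. No rule produces silver-code, and it is not given. No rule produces T13, and it is not given.

blue-permit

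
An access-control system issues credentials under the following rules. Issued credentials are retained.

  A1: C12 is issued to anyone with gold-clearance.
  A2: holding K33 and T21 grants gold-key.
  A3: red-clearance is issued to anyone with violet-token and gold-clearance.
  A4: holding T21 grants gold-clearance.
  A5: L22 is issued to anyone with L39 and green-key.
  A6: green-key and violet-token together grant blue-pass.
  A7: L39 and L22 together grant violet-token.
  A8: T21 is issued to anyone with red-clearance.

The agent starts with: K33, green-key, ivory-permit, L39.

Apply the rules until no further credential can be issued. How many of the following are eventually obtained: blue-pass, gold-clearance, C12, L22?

2

Holding L39 and green-key grants L22 (A5).
Holding L39 and L22 grants violet-token (A7).
Holding green-key and violet-token grants blue-pass (A6).
blue-pass: reached.
gold-clearance would need T21 (A4), but T21 is never granted.
C12 would need gold-clearance (A1), but gold-clearance is never granted.
L22: reached.
Reached: blue-pass and L22 — 2 of the 4.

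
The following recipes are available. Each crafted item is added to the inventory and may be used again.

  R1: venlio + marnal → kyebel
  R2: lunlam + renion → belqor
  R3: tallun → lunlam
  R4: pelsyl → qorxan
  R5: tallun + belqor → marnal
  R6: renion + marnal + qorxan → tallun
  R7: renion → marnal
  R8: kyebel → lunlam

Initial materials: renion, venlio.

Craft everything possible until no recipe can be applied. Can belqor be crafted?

renion → marnal (R7).
Using R1, venlio and marnal make kyebel.
Using R8, kyebel makes lunlam.
lunlam + renion → belqor (R2).

Yes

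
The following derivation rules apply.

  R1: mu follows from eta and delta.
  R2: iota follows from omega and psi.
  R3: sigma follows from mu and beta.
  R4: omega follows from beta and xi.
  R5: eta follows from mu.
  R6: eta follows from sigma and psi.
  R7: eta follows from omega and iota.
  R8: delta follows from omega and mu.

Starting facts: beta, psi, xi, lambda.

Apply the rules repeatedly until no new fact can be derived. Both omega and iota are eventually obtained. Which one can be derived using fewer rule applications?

omega: beta and xi hold, so omega follows (R4). [1 rule application]
iota: beta and xi hold, so omega follows (R4). omega and psi hold, so iota follows (R2). [2 rule applications]
omega needs fewer.

omega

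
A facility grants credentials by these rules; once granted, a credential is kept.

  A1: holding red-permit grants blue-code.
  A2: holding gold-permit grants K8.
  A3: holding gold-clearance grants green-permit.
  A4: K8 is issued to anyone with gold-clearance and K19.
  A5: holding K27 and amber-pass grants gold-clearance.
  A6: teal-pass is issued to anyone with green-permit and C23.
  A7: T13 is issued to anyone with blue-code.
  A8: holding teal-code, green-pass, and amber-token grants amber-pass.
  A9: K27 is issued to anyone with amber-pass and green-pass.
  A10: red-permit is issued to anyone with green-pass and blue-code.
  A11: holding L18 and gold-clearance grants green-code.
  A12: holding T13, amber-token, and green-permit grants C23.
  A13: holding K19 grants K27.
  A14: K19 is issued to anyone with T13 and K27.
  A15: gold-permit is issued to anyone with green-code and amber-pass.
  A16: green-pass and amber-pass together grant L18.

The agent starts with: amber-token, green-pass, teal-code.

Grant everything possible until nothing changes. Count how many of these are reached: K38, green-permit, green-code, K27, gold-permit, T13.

Holding teal-code, green-pass, and amber-token grants amber-pass (A8).
Holding amber-pass and green-pass grants K27 (A9).
Holding green-pass and amber-pass grants L18 (A16).
Holding K27 and amber-pass grants gold-clearance (A5).
Holding L18 and gold-clearance grants green-code (A11).
Holding gold-clearance grants green-permit (A3).
Holding green-code and amber-pass grants gold-permit (A15).
No rule produces K38, and it is not given.
green-permit: reached.
green-code: reached.
K27: reached.
gold-permit: reached.
T13 would need blue-code (A7), but blue-code is never granted.
Reached: green-permit, green-code, K27, and gold-permit — 4 of the 6.

4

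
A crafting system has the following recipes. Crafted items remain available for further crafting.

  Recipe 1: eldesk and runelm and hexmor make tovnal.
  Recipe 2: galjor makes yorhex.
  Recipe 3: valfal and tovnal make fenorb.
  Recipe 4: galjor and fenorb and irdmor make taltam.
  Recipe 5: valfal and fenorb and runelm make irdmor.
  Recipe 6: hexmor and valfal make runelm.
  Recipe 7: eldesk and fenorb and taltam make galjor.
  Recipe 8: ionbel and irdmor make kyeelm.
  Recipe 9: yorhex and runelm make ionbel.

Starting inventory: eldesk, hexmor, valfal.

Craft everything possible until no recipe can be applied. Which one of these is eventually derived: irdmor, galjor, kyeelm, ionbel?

irdmor

hexmor and valfal → runelm (Recipe 6).
eldesk and runelm and hexmor → tovnal (Recipe 1).
Using Recipe 3, valfal and tovnal make fenorb.
valfal and fenorb and runelm → irdmor (Recipe 5).
ionbel would need yorhex and runelm (Recipe 9), but yorhex is never obtained. kyeelm would need ionbel and irdmor (Recipe 8), but ionbel is never obtained. galjor would need eldesk, fenorb, and taltam (Recipe 7), but taltam is never obtained.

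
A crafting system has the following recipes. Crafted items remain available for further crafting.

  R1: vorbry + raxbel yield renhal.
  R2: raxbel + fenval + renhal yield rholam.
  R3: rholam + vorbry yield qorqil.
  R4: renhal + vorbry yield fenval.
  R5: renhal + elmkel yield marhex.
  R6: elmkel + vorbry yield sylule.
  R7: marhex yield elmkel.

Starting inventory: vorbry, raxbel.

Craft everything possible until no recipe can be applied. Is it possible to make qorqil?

Yes

Using R1, vorbry and raxbel make renhal.
Using R4, renhal and vorbry make fenval.
Using R2, raxbel, fenval, and renhal make rholam.
Using R3, rholam and vorbry make qorqil.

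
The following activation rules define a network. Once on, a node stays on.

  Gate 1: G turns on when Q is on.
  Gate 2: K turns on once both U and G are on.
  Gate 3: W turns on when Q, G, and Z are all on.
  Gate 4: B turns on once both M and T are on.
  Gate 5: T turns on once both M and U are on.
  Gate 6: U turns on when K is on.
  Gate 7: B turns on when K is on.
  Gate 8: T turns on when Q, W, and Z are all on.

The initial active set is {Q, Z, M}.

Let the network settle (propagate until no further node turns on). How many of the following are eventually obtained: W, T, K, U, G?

Gate 1: Q on → G on.
Q, G, and Z are on, so W turns on (Gate 3).
Gate 8: Q, W, and Z on → T on.
W: reached.
T: reached.
K would need U and G (Gate 2), but U never turns on.
U would need K (Gate 6), but K never turns on.
G: reached.
Reached: W, T, and G — 3 of the 5.

3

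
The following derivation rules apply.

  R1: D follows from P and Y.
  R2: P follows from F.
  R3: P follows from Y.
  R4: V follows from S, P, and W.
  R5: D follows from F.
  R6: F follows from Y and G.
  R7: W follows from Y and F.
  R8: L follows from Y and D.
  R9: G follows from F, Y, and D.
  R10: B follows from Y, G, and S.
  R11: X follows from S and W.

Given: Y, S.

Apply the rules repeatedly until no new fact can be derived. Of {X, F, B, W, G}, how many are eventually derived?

X would need S and W (R11), but W is never established.
F would need Y and G (R6), but G is never established.
B would need Y, G, and S (R10), but G is never established.
W would need Y and F (R7), but F is never established.
G would need F, Y, and D (R9), but F is never established.
None of the 5 are reached.

0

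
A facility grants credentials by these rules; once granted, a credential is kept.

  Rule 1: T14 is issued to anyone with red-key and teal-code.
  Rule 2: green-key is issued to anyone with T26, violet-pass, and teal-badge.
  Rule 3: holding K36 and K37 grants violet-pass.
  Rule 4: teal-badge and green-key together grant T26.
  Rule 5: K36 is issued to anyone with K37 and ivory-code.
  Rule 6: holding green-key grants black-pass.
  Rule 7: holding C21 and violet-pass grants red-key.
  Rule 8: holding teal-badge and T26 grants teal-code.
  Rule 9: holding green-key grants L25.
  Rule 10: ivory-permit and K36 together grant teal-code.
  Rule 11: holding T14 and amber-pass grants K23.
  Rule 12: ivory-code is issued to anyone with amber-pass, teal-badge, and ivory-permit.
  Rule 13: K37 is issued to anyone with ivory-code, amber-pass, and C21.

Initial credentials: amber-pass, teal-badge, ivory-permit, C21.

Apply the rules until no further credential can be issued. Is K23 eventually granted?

Holding amber-pass, teal-badge, and ivory-permit grants ivory-code (Rule 12).
Holding ivory-code, amber-pass, and C21 grants K37 (Rule 13).
Holding K37 and ivory-code grants K36 (Rule 5).
Holding ivory-permit and K36 grants teal-code (Rule 10).
Holding K36 and K37 grants violet-pass (Rule 3).
Holding C21 and violet-pass grants red-key (Rule 7).
Holding red-key and teal-code grants T14 (Rule 1).
Holding T14 and amber-pass grants K23 (Rule 11).

Yes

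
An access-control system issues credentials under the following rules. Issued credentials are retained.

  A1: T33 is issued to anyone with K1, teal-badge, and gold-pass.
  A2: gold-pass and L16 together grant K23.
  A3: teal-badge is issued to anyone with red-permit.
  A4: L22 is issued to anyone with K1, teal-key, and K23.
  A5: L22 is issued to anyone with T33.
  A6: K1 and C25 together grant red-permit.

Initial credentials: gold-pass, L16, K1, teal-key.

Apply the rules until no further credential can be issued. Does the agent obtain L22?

Yes

Holding gold-pass and L16 grants K23 (A2).
Holding K1, teal-key, and K23 grants L22 (A4).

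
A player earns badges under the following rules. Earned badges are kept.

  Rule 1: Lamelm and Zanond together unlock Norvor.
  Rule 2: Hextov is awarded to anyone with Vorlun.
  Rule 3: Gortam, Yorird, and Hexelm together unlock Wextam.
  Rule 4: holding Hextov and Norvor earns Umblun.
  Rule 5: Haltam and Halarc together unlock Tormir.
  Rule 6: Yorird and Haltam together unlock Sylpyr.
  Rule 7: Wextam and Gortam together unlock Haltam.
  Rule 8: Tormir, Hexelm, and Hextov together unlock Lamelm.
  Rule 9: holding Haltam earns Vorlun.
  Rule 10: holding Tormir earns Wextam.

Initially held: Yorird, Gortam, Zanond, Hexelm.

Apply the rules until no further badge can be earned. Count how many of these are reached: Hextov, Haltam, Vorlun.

With Gortam, Yorird, and Hexelm, Wextam is earned (Rule 3).
With Wextam and Gortam, Haltam is earned (Rule 7).
With Haltam, Vorlun is earned (Rule 9).
With Vorlun, Hextov is earned (Rule 2).
Hextov: reached.
Haltam: reached.
Vorlun: reached.
All 3 are reached.

3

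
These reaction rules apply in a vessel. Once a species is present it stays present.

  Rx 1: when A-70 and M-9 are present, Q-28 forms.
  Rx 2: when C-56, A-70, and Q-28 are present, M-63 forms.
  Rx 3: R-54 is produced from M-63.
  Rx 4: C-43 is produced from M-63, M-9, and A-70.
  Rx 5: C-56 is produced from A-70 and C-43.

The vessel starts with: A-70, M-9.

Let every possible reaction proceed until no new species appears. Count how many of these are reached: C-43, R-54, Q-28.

1

A-70 and M-9 present → Q-28 forms (Rx 1).
C-43 would need M-63, M-9, and A-70 (Rx 4), but M-63 never forms.
R-54 would need M-63 (Rx 3), but M-63 never forms.
Q-28: reached.
Reached: Q-28 — 1 of the 3.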